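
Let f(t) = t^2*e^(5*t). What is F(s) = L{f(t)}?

L{e^(5t)} = 1/(s - 5).
Then apply L{t^2·g(t)} = (-1)^2 d^2/ds^2[G(s)] with G(s) = 1/(s - 5):
differentiating 2 times and applying the sign gives 2/(s - 5)^3.

F(s) = 2/(s - 5)^3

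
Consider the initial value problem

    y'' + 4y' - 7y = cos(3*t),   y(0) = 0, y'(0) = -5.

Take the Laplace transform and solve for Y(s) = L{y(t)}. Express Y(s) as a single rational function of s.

Transform both sides with L{·}.
The derivative rules (L{y''} = s^2 Y - s·y(0) - y'(0) and L{y'} = sY - y(0), with y(0) = 0, y'(0) = -5) turn the left side into (s^2 + 4*s - 7)Y - (-5).
The right side is L{cos(3*t)} = s/(s^2 + 9).
So (s^2 + 4*s - 7)Y = s/(s^2 + 9) + (-5).
Solve for Y(s) and write it as one ratio of polynomials.

Y(s) = (-5*s^2 + s - 45)/(s^4 + 4*s^3 + 2*s^2 + 36*s - 63)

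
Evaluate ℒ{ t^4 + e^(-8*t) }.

1/(s + 8) + 24/s^5

Apply the Laplace transform termwise.
L{t^4} = 4!/s^5 = 24/s^5; L{e^(-8t)} = 1/(s + 8).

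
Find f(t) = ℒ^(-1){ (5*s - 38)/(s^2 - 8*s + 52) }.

f(t) = -3*exp(4*t)*sin(6*t) + 5*exp(4*t)*cos(6*t)

Complete the square in the denominator: s^2 - 8*s + 52 = (s - 4)^2 + 6^2.
Split the numerator to match: 5*s - 38 = 5·(s - 4) - 3·6.
Invert each term: 5·(s - 4)/((s - 4)^2 + 36) ↔ 5e^(4t)cos(6t); -3·6/((s - 4)^2 + 36) ↔ -3e^(4t)sin(6t).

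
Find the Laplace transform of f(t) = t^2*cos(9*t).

L{cos(9t)} = s/(s^2 + 81).
Then apply L{t^2·g(t)} = (-1)^2 d^2/ds^2[H(s)] with H(s) = s/(s^2 + 81):
differentiating 2 times and applying the sign gives 2*s*(s^2 - 243)/(s^2 + 81)^3.

2*s*(s^2 - 243)/(s^2 + 81)^3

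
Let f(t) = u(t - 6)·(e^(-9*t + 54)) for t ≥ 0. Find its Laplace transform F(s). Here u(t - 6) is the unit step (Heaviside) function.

By the second shifting theorem, L{u(t - c)·g(t - c)} = e^(-cs)·G(s) with c = 6 and G(s) = L{g(t)}.
L{e^(-9t)} = 1/(s + 9).

F(s) = exp(-6*s)/(s + 9)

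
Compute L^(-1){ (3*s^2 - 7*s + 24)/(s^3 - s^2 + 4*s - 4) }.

4*exp(t) - 4*sin(2*t) - cos(2*t)

Factor the denominator: s^3 - s^2 + 4*s - 4 = (s - 1)*(s^2 + 4).
Partial fraction decomposition gives [4/(s - 1)] + [-s/(s^2 + 4)] + [-8/(s^2 + 4)].
Invert each term: 4/(s - 1) ↔ 4e^(t); -1·s/(s^2 + 4) ↔ -cos(2t); -4·2/(s^2 + 4) ↔ -4sin(2t).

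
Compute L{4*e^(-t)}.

L{4} = 4/s.
By the first shifting theorem, multiplying by e^(-t) replaces s with s + 1.

4/(s + 1)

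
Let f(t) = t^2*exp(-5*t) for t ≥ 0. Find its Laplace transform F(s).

L{e^(-5t)} = 1/(s + 5).
Then apply L{t^2·g(t)} = (-1)^2 d^2/ds^2[G(s)] with G(s) = 1/(s + 5):
differentiating 2 times and applying the sign gives 2/(s + 5)^3.

F(s) = 2/(s + 5)^3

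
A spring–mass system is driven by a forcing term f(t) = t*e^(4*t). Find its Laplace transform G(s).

G(s) = (s - 4)^(-2)

L{e^(4t)} = 1/(s - 4).
Then apply L{t·g(t)} = -d/ds[H(s)] with H(s) = 1/(s - 4):
differentiating 1 time and applying the sign gives (s - 4)^(-2).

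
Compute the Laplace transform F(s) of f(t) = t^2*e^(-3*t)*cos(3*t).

F(s) = 2*(s + 3)*(s^2 + 6*s - 18)/(s^2 + 6*s + 18)^3

L{cos(3t)} = s/(s^2 + 9).
Multiplying by e^(-3t) shifts s → s + 3, so L{e^(-3*t)*cos(3*t)} = (s + 3)/((s + 3)^2 + 9).
Then apply L{t^2·g(t)} = (-1)^2 d^2/ds^2[G(s)] with G(s) = (s + 3)/((s + 3)^2 + 9):
differentiating 2 times and applying the sign gives 2*(s + 3)*(s^2 + 6*s - 18)/(s^2 + 6*s + 18)^3.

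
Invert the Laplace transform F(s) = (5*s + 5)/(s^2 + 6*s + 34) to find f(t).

f(t) = -2*exp(-3*t)*sin(5*t) + 5*exp(-3*t)*cos(5*t)

Complete the square in the denominator: s^2 + 6*s + 34 = (s + 3)^2 + 5^2.
Split the numerator to match: 5*s + 5 = 5·(s + 3) - 2·5.
Invert each term: 5·(s + 3)/((s + 3)^2 + 25) ↔ 5e^(-3t)cos(5t); -2·5/((s + 3)^2 + 25) ↔ -2e^(-3t)sin(5t).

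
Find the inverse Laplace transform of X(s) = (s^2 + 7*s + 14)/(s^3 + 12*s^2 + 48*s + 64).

Factor the denominator: s^3 + 12*s^2 + 48*s + 64 = (s + 4)^3.
Partial fraction decomposition gives [1/(s + 4)] + [-1/(s + 4)^2] + [2/(s + 4)^3].
Invert each term: 1/(s + 4) ↔ e^(-4t); -1/(s + 4)^2 ↔ -t·e^(-4t); 2/(s + 4)^3 ↔ (1)t^2·e^(-4t).

t^2*exp(-4*t) - t*exp(-4*t) + exp(-4*t)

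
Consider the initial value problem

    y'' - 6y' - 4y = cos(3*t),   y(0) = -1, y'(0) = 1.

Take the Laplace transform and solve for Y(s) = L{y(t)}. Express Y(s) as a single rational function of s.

Y(s) = (-s^3 + 7*s^2 - 8*s + 63)/(s^4 - 6*s^3 + 5*s^2 - 54*s - 36)

Apply the Laplace transform to the equation.
The derivative rules (L{y''} = s^2 Y - s·y(0) - y'(0) and L{y'} = sY - y(0), with y(0) = -1, y'(0) = 1) turn the left side into (s^2 - 6*s - 4)Y - (-s + 7).
The right side is L{cos(3*t)} = s/(s^2 + 9).
So (s^2 - 6*s - 4)Y = s/(s^2 + 9) + (-s + 7).
Divide through and combine into a single rational function.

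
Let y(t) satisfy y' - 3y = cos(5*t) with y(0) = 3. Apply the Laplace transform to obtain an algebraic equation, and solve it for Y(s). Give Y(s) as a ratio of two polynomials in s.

Apply the Laplace transform to the equation.
The derivative rules (L{y'} = sY - y(0) = sY - 3) turn the left side into (s - 3)Y - (3).
The right side is L{cos(5*t)} = s/(s^2 + 25).
So (s - 3)Y = s/(s^2 + 25) + (3).
Solve for Y(s) and write it as one ratio of polynomials.

Y(s) = (3*s^2 + s + 75)/(s^3 - 3*s^2 + 25*s - 75)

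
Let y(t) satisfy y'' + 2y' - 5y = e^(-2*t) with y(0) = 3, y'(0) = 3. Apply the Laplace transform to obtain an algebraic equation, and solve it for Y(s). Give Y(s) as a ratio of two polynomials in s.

Y(s) = (3*s^2 + 15*s + 19)/(s^3 + 4*s^2 - s - 10)

Laplace-transform each side.
The derivative rules (L{y''} = s^2 Y - s·y(0) - y'(0) and L{y'} = sY - y(0), with y(0) = 3, y'(0) = 3) turn the left side into (s^2 + 2*s - 5)Y - (3*s + 9).
The right side is L{e^(-2*t)} = 1/(s + 2).
So (s^2 + 2*s - 5)Y = 1/(s + 2) + (3*s + 9).
Solve for Y(s) and write it as one ratio of polynomials.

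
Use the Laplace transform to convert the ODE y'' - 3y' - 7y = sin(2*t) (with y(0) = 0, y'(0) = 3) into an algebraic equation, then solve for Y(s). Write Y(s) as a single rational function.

Y(s) = (3*s^2 + 14)/(s^4 - 3*s^3 - 3*s^2 - 12*s - 28)

Laplace-transform each side.
With L{y''} = s^2 Y - s·y(0) - y'(0) and L{y'} = sY - y(0), with y(0) = 0, y'(0) = 3: the LHS transforms to (s^2 - 3*s - 7)Y - (3).
The right side is L{sin(2*t)} = 2/(s^2 + 4).
So (s^2 - 3*s - 7)Y = 2/(s^2 + 4) + (3).
Divide through and combine into a single rational function.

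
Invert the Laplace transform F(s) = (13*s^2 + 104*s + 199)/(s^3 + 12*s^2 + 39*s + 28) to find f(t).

f(t) = 6*exp(-t) + exp(-4*t) + 6*exp(-7*t)

Factor the denominator: s^3 + 12*s^2 + 39*s + 28 = (s + 1)*(s + 4)*(s + 7).
Partial fraction decomposition gives [6/(s + 1)] + [1/(s + 4)] + [6/(s + 7)].
Invert each term: 6/(s + 1) ↔ 6e^(-t); 1/(s + 4) ↔ e^(-4t); 6/(s + 7) ↔ 6e^(-7t).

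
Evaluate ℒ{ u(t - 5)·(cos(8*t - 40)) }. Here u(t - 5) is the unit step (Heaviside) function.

By the second shifting theorem, L{u(t - c)·g(t - c)} = e^(-cs)·G(s) with c = 5 and G(s) = L{g(t)}.
L{cos(8t)} = s/(s^2 + 64).

s*exp(-5*s)/(s^2 + 64)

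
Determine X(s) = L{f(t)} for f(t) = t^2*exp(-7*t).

L{e^(-7t)} = 1/(s + 7).
Then apply L{t^2·g(t)} = (-1)^2 d^2/ds^2[G(s)] with G(s) = 1/(s + 7):
differentiating 2 times and applying the sign gives 2/(s + 7)^3.

X(s) = 2/(s + 7)^3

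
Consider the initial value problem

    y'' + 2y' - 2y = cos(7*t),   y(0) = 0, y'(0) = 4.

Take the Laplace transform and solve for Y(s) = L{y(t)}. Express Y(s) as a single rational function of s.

Y(s) = (4*s^2 + s + 196)/(s^4 + 2*s^3 + 47*s^2 + 98*s - 98)

Transform both sides with L{·}.
With L{y''} = s^2 Y - s·y(0) - y'(0) and L{y'} = sY - y(0), with y(0) = 0, y'(0) = 4: the LHS transforms to (s^2 + 2*s - 2)Y - (4).
The right side is L{cos(7*t)} = s/(s^2 + 49).
So (s^2 + 2*s - 2)Y = s/(s^2 + 49) + (4).
Isolate Y and clear denominators.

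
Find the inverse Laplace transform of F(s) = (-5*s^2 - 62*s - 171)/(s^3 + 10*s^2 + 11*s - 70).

Factor the denominator: s^3 + 10*s^2 + 11*s - 70 = (s - 2)*(s + 5)*(s + 7).
Partial fraction decomposition gives [-5/(s - 2)] + [1/(s + 7)] + [-1/(s + 5)].
Invert each term: -5/(s - 2) ↔ -5e^(2t); 1/(s + 7) ↔ e^(-7t); -1/(s + 5) ↔ -e^(-5t).

-5*exp(2*t) - exp(-5*t) + exp(-7*t)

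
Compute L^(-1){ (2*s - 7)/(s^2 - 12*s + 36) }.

Factor the denominator: s^2 - 12*s + 36 = (s - 6)^2.
Partial fraction decomposition gives [2/(s - 6)] + [5/(s - 6)^2].
Invert each term: 2/(s - 6) ↔ 2e^(6t); 5/(s - 6)^2 ↔ 5t·e^(6t).

5*t*exp(6*t) + 2*exp(6*t)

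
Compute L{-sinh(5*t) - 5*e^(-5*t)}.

By linearity of the Laplace transform, transform each term separately.
(-5)·[L{e^(-5t)} = 1/(s + 5)]; (-1)·[L{sinh(5t)} = 5/(s^2 - 25)].

-5/(s^2 - 25) - 5/(s + 5)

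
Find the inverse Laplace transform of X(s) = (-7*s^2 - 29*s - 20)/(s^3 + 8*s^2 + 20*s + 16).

Factor the denominator: s^3 + 8*s^2 + 20*s + 16 = (s + 2)^2*(s + 4).
Partial fraction decomposition gives [-3/(s + 2)] + [5/(s + 2)^2] + [-4/(s + 4)].
Invert each term: -3/(s + 2) ↔ -3e^(-2t); 5/(s + 2)^2 ↔ 5t·e^(-2t); -4/(s + 4) ↔ -4e^(-4t).

5*t*exp(-2*t) - 3*exp(-2*t) - 4*exp(-4*t)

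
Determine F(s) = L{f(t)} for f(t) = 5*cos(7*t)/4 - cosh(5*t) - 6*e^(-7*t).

F(s) = 5*s/(4*(s^2 + 49)) - s/(s^2 - 25) - 6/(s + 7)

Apply the Laplace transform termwise.
(-1)·[L{cosh(5t)} = s/(s^2 - 25)]; (5/4)·[L{cos(7t)} = s/(s^2 + 49)]; (-6)·[L{e^(-7t)} = 1/(s + 7)].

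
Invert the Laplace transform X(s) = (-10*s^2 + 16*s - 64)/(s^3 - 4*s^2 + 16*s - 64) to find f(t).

Factor the denominator: s^3 - 4*s^2 + 16*s - 64 = (s - 4)*(s^2 + 16).
Partial fraction decomposition gives [-5/(s - 4)] + [-5*s/(s^2 + 16)] + [-4/(s^2 + 16)].
Invert each term: -5/(s - 4) ↔ -5e^(4t); -5·s/(s^2 + 16) ↔ -5cos(4t); -1·4/(s^2 + 16) ↔ -sin(4t).

f(t) = -5*exp(4*t) - sin(4*t) - 5*cos(4*t)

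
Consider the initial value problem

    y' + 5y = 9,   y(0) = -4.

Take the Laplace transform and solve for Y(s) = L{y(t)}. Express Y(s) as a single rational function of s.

Y(s) = (-4*s + 9)/(s^2 + 5*s)

Take the Laplace transform of both sides.
Using L{y'} = sY - y(0) = sY - (-4), the left side becomes (s + 5)Y - (-4).
The right side is L{9} = 9/s.
So (s + 5)Y = 9/s + (-4).
Divide through and combine into a single rational function.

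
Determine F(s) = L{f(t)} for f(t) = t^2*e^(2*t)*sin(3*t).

L{sin(3t)} = 3/(s^2 + 9).
Multiplying by e^(2t) shifts s → s - 2, so L{e^(2*t)*sin(3*t)} = 3/((s - 2)^2 + 9).
Then apply L{t^2·g(t)} = (-1)^2 d^2/ds^2[G(s)] with G(s) = 3/((s - 2)^2 + 9):
differentiating 2 times and applying the sign gives 18*(s^2 - 4*s + 1)/(s^2 - 4*s + 13)^3.

F(s) = 18*(s^2 - 4*s + 1)/(s^2 - 4*s + 13)^3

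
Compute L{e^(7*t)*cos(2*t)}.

(s - 7)/((s - 7)^2 + 4)

L{cos(2t)} = s/(s^2 + 4).
By the first shifting theorem, multiplying by e^(7t) replaces s with s - 7.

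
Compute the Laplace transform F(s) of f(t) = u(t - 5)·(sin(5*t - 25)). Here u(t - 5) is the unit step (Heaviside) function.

By the second shifting theorem, L{u(t - c)·g(t - c)} = e^(-cs)·G(s) with c = 5 and G(s) = L{g(t)}.
L{sin(5t)} = 5/(s^2 + 25).

F(s) = 5*exp(-5*s)/(s^2 + 25)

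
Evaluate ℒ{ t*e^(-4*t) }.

L{e^(-4t)} = 1/(s + 4).
Then apply L{t·g(t)} = -d/ds[G(s)] with G(s) = 1/(s + 4):
differentiating 1 time and applying the sign gives (s + 4)^(-2).

(s + 4)^(-2)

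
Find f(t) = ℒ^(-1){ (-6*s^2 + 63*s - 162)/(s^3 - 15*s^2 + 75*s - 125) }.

f(t) = 3*t^2*exp(5*t)/2 + 3*t*exp(5*t) - 6*exp(5*t)

Factor the denominator: s^3 - 15*s^2 + 75*s - 125 = (s - 5)^3.
Partial fraction decomposition gives [-6/(s - 5)] + [3/(s - 5)^2] + [3/(s - 5)^3].
Invert each term: -6/(s - 5) ↔ -6e^(5t); 3/(s - 5)^2 ↔ 3t·e^(5t); 3/(s - 5)^3 ↔ (3/2)t^2·e^(5t).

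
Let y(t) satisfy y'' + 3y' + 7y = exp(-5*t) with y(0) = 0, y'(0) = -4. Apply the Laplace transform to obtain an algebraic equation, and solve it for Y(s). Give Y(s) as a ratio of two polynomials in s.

Y(s) = (-4*s - 19)/(s^3 + 8*s^2 + 22*s + 35)

Transform both sides with L{·}.
Using L{y''} = s^2 Y - s·y(0) - y'(0) and L{y'} = sY - y(0), with y(0) = 0, y'(0) = -4, the left side becomes (s^2 + 3*s + 7)Y - (-4).
The right side is L{exp(-5*t)} = 1/(s + 5).
So (s^2 + 3*s + 7)Y = 1/(s + 5) + (-4).
Divide through and combine into a single rational function.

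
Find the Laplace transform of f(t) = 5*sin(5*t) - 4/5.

25/(s^2 + 25) - 4/(5*s)

Apply the Laplace transform termwise.
(5)·[L{sin(5t)} = 5/(s^2 + 25)]; L{-4/5} = (-4/5)/s.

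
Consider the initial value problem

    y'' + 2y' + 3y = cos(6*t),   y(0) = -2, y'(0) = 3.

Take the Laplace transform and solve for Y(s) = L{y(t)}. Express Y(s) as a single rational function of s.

Transform both sides with L{·}.
With L{y''} = s^2 Y - s·y(0) - y'(0) and L{y'} = sY - y(0), with y(0) = -2, y'(0) = 3: the LHS transforms to (s^2 + 2*s + 3)Y - (-2*s - 1).
The right side is L{cos(6*t)} = s/(s^2 + 36).
So (s^2 + 2*s + 3)Y = s/(s^2 + 36) + (-2*s - 1).
Divide through and combine into a single rational function.

Y(s) = (-2*s^3 - s^2 - 71*s - 36)/(s^4 + 2*s^3 + 39*s^2 + 72*s + 108)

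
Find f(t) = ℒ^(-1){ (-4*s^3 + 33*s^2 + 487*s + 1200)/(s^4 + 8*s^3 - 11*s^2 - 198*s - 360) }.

Factor the denominator: s^4 + 8*s^3 - 11*s^2 - 198*s - 360 = (s - 5)*(s + 3)*(s + 4)*(s + 6).
Partial fraction decomposition gives [5/(s - 5)] + [-6/(s + 3)] + [2/(s + 4)] + [-5/(s + 6)].
Invert each term: 5/(s - 5) ↔ 5e^(5t); -6/(s + 3) ↔ -6e^(-3t); 2/(s + 4) ↔ 2e^(-4t); -5/(s + 6) ↔ -5e^(-6t).

f(t) = 5*exp(5*t) - 6*exp(-3*t) + 2*exp(-4*t) - 5*exp(-6*t)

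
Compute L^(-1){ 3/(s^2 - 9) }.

sinh(3*t)

Since L{sinh(3t)} = 3/(s^2 - 9), the inverse is sinh(3*t).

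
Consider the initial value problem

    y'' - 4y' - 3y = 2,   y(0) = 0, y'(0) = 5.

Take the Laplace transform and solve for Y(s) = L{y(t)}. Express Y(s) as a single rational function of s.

Y(s) = (5*s + 2)/(s^3 - 4*s^2 - 3*s)

Apply the Laplace transform to the equation.
Using L{y''} = s^2 Y - s·y(0) - y'(0) and L{y'} = sY - y(0), with y(0) = 0, y'(0) = 5, the left side becomes (s^2 - 4*s - 3)Y - (5).
The right side is L{2} = 2/s.
So (s^2 - 4*s - 3)Y = 2/s + (5).
Isolate Y and clear denominators.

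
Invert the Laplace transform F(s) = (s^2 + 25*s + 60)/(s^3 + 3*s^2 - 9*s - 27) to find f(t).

Factor the denominator: s^3 + 3*s^2 - 9*s - 27 = (s - 3)*(s + 3)^2.
Partial fraction decomposition gives [-3/(s + 3)] + [(s + 3)^(-2)] + [4/(s - 3)].
Invert each term: -3/(s + 3) ↔ -3e^(-3t); 1/(s + 3)^2 ↔ t·e^(-3t); 4/(s - 3) ↔ 4e^(3t).

f(t) = t*exp(-3*t) + 4*exp(3*t) - 3*exp(-3*t)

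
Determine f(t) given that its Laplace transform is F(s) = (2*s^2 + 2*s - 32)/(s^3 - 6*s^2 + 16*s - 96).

f(t) = exp(6*t) + 2*sin(4*t) + cos(4*t)

Factor the denominator: s^3 - 6*s^2 + 16*s - 96 = (s - 6)*(s^2 + 16).
Partial fraction decomposition gives [1/(s - 6)] + [s/(s^2 + 16)] + [8/(s^2 + 16)].
Invert each term: 1/(s - 6) ↔ e^(6t); 1·s/(s^2 + 16) ↔ cos(4t); 2·4/(s^2 + 16) ↔ 2sin(4t).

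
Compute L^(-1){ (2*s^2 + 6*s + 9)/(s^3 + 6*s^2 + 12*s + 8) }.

5*t^2*exp(-2*t)/2 - 2*t*exp(-2*t) + 2*exp(-2*t)

Factor the denominator: s^3 + 6*s^2 + 12*s + 8 = (s + 2)^3.
Partial fraction decomposition gives [2/(s + 2)] + [-2/(s + 2)^2] + [5/(s + 2)^3].
Invert each term: 2/(s + 2) ↔ 2e^(-2t); -2/(s + 2)^2 ↔ -2t·e^(-2t); 5/(s + 2)^3 ↔ (5/2)t^2·e^(-2t).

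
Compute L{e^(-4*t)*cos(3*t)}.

(s + 4)/((s + 4)^2 + 9)

L{cos(3t)} = s/(s^2 + 9).
By the first shifting theorem, multiplying by e^(-4t) replaces s with s + 4.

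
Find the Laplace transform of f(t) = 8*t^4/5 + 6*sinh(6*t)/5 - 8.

36/(5*(s^2 - 36)) - 8/s + 192/(5*s^5)

Apply the Laplace transform termwise.
(6/5)·[L{sinh(6t)} = 6/(s^2 - 36)]; (8/5)·[L{t^4} = 4!/s^5 = 24/s^5]; L{-8} = -8/s.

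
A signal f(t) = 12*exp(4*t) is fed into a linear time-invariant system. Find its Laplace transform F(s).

L{12} = 12/s.
By the first shifting theorem, multiplying by e^(4t) replaces s with s - 4.

F(s) = 12/(s - 4)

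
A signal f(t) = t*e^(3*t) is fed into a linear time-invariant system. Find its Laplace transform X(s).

L{e^(3t)} = 1/(s - 3).
Then apply L{t·g(t)} = -d/ds[G(s)] with G(s) = 1/(s - 3):
differentiating 1 time and applying the sign gives (s - 3)^(-2).

X(s) = (s - 3)^(-2)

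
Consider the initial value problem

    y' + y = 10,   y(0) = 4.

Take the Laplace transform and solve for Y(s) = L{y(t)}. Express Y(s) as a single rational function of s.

Y(s) = (4*s + 10)/(s^2 + s)

Laplace-transform each side.
The derivative rules (L{y'} = sY - y(0) = sY - 4) turn the left side into (s + 1)Y - (4).
The right side is L{10} = 10/s.
So (s + 1)Y = 10/s + (4).
Divide through and combine into a single rational function.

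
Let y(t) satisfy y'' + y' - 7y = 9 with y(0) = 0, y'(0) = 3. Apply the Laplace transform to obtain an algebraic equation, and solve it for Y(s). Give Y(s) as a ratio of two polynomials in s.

Y(s) = (3*s + 9)/(s^3 + s^2 - 7*s)

Take the Laplace transform of both sides.
Using L{y''} = s^2 Y - s·y(0) - y'(0) and L{y'} = sY - y(0), with y(0) = 0, y'(0) = 3, the left side becomes (s^2 + s - 7)Y - (3).
The right side is L{9} = 9/s.
So (s^2 + s - 7)Y = 9/s + (3).
Isolate Y and clear denominators.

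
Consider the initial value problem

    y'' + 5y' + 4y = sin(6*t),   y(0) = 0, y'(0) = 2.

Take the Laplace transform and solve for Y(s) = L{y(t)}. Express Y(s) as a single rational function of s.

Take the Laplace transform of both sides.
The derivative rules (L{y''} = s^2 Y - s·y(0) - y'(0) and L{y'} = sY - y(0), with y(0) = 0, y'(0) = 2) turn the left side into (s^2 + 5*s + 4)Y - (2).
The right side is L{sin(6*t)} = 6/(s^2 + 36).
So (s^2 + 5*s + 4)Y = 6/(s^2 + 36) + (2).
Isolate Y and clear denominators.

Y(s) = (2*s^2 + 78)/(s^4 + 5*s^3 + 40*s^2 + 180*s + 144)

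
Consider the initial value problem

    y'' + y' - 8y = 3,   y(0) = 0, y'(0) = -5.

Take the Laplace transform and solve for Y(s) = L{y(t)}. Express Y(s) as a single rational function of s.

Y(s) = (-5*s + 3)/(s^3 + s^2 - 8*s)

Take the Laplace transform of both sides.
The derivative rules (L{y''} = s^2 Y - s·y(0) - y'(0) and L{y'} = sY - y(0), with y(0) = 0, y'(0) = -5) turn the left side into (s^2 + s - 8)Y - (-5).
The right side is L{3} = 3/s.
So (s^2 + s - 8)Y = 3/s + (-5).
Solve for Y(s) and write it as one ratio of polynomials.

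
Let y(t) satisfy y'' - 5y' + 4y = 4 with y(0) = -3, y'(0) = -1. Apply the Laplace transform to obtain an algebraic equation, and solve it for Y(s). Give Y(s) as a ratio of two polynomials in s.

Y(s) = (-3*s^2 + 14*s + 4)/(s^3 - 5*s^2 + 4*s)

Laplace-transform each side.
With L{y''} = s^2 Y - s·y(0) - y'(0) and L{y'} = sY - y(0), with y(0) = -3, y'(0) = -1: the LHS transforms to (s^2 - 5*s + 4)Y - (-3*s + 14).
The right side is L{4} = 4/s.
So (s^2 - 5*s + 4)Y = 4/s + (-3*s + 14).
Divide through and combine into a single rational function.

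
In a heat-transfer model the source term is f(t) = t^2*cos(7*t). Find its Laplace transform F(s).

F(s) = 2*s*(s^2 - 147)/(s^2 + 49)^3

L{cos(7t)} = s/(s^2 + 49).
Then apply L{t^2·g(t)} = (-1)^2 d^2/ds^2[G(s)] with G(s) = s/(s^2 + 49):
differentiating 2 times and applying the sign gives 2*s*(s^2 - 147)/(s^2 + 49)^3.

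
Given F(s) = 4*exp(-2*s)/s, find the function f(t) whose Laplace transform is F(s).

f(t) = Heaviside(t - 2)*(4)

The factor e^(-2s) signals a time shift by c = 2 (second shifting theorem).
L{4} = 4/s, so L^-1{4/s} = 4.
Hence the inverse is u(t - 2) times that function evaluated at t - 2.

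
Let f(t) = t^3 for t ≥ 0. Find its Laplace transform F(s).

F(s) = 6/s^4

L{t^3} = 3!/s^4 = 6/s^4.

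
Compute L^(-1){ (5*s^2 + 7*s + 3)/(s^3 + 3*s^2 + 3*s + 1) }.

Factor the denominator: s^3 + 3*s^2 + 3*s + 1 = (s + 1)^3.
Partial fraction decomposition gives [5/(s + 1)] + [-3/(s + 1)^2] + [(s + 1)^(-3)].
Invert each term: 5/(s + 1) ↔ 5e^(-t); -3/(s + 1)^2 ↔ -3t·e^(-t); 1/(s + 1)^3 ↔ (1/2)t^2·e^(-t).

t^2*exp(-t)/2 - 3*t*exp(-t) + 5*exp(-t)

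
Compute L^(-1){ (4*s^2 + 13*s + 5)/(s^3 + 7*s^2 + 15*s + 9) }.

Factor the denominator: s^3 + 7*s^2 + 15*s + 9 = (s + 1)*(s + 3)^2.
Partial fraction decomposition gives [5/(s + 3)] + [-1/(s + 3)^2] + [-1/(s + 1)].
Invert each term: 5/(s + 3) ↔ 5e^(-3t); -1/(s + 3)^2 ↔ -t·e^(-3t); -1/(s + 1) ↔ -e^(-t).

-t*exp(-3*t) - exp(-t) + 5*exp(-3*t)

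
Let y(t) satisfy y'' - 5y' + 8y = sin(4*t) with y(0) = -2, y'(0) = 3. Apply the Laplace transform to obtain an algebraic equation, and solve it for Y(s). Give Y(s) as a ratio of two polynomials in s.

Take the Laplace transform of both sides.
With L{y''} = s^2 Y - s·y(0) - y'(0) and L{y'} = sY - y(0), with y(0) = -2, y'(0) = 3: the LHS transforms to (s^2 - 5*s + 8)Y - (-2*s + 13).
The right side is L{sin(4*t)} = 4/(s^2 + 16).
So (s^2 - 5*s + 8)Y = 4/(s^2 + 16) + (-2*s + 13).
Solve for Y(s) and write it as one ratio of polynomials.

Y(s) = (-2*s^3 + 13*s^2 - 32*s + 212)/(s^4 - 5*s^3 + 24*s^2 - 80*s + 128)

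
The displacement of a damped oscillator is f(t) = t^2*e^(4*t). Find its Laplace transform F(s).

F(s) = 2/(s - 4)^3

L{e^(4t)} = 1/(s - 4).
Then apply L{t^2·g(t)} = (-1)^2 d^2/ds^2[G(s)] with G(s) = 1/(s - 4):
differentiating 2 times and applying the sign gives 2/(s - 4)^3.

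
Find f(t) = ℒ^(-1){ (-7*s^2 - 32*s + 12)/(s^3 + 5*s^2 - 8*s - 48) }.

Factor the denominator: s^3 + 5*s^2 - 8*s - 48 = (s - 3)*(s + 4)^2.
Partial fraction decomposition gives [-4/(s + 4)] + [-4/(s + 4)^2] + [-3/(s - 3)].
Invert each term: -4/(s + 4) ↔ -4e^(-4t); -4/(s + 4)^2 ↔ -4t·e^(-4t); -3/(s - 3) ↔ -3e^(3t).

f(t) = -4*t*exp(-4*t) - 3*exp(3*t) - 4*exp(-4*t)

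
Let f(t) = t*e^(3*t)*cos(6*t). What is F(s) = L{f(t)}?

L{cos(6t)} = s/(s^2 + 36).
Multiplying by e^(3t) shifts s → s - 3, so L{e^(3*t)*cos(6*t)} = (s - 3)/((s - 3)^2 + 36).
Then apply L{t·g(t)} = -d/ds[G(s)] with G(s) = (s - 3)/((s - 3)^2 + 36):
differentiating 1 time and applying the sign gives (s - 9)*(s + 3)/(s^2 - 6*s + 45)^2.

F(s) = (s - 9)*(s + 3)/(s^2 - 6*s + 45)^2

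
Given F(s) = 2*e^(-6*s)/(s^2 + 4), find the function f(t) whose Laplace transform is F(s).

The factor e^(-6s) signals a time shift by c = 6 (second shifting theorem).
L{sin(2t)} = 2/(s^2 + 4), so L^-1{2/(s^2 + 4)} = sin(2*t).
Hence the inverse is u(t - 6) times that function evaluated at t - 6.

f(t) = Heaviside(t - 6)*(sin(2*t - 12))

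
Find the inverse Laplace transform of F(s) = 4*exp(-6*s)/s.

The factor e^(-6s) signals a time shift by c = 6 (second shifting theorem).
L{4} = 4/s, so L^-1{4/s} = 4.
Hence the inverse is u(t - 6) times that function evaluated at t - 6.

Heaviside(t - 6)*(4)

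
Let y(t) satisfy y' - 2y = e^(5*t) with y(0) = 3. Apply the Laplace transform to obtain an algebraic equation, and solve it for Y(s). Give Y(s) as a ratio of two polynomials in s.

Y(s) = (3*s - 14)/(s^2 - 7*s + 10)

Transform both sides with L{·}.
Using L{y'} = sY - y(0) = sY - 3, the left side becomes (s - 2)Y - (3).
The right side is L{e^(5*t)} = 1/(s - 5).
So (s - 2)Y = 1/(s - 5) + (3).
Solve for Y(s) and write it as one ratio of polynomials.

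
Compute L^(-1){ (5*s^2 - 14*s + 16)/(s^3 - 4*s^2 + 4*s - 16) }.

Factor the denominator: s^3 - 4*s^2 + 4*s - 16 = (s - 4)*(s^2 + 4).
Partial fraction decomposition gives [2/(s - 4)] + [3*s/(s^2 + 4)] + [-2/(s^2 + 4)].
Invert each term: 2/(s - 4) ↔ 2e^(4t); 3·s/(s^2 + 4) ↔ 3cos(2t); -1·2/(s^2 + 4) ↔ -sin(2t).

2*exp(4*t) - sin(2*t) + 3*cos(2*t)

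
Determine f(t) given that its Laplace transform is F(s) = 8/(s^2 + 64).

Since L{sin(8t)} = 8/(s^2 + 64), the inverse is sin(8*t).

f(t) = sin(8*t)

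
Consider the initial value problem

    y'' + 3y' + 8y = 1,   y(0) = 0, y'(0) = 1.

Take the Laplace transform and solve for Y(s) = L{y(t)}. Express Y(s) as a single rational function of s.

Transform both sides with L{·}.
With L{y''} = s^2 Y - s·y(0) - y'(0) and L{y'} = sY - y(0), with y(0) = 0, y'(0) = 1: the LHS transforms to (s^2 + 3*s + 8)Y - (1).
The right side is L{1} = 1/s.
So (s^2 + 3*s + 8)Y = 1/s + (1).
Divide through and combine into a single rational function.

Y(s) = (s + 1)/(s^3 + 3*s^2 + 8*s)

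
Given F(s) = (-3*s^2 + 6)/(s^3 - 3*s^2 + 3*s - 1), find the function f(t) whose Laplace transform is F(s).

f(t) = 3*t^2*exp(t)/2 - 6*t*exp(t) - 3*exp(t)

Factor the denominator: s^3 - 3*s^2 + 3*s - 1 = (s - 1)^3.
Partial fraction decomposition gives [-3/(s - 1)] + [-6/(s - 1)^2] + [3/(s - 1)^3].
Invert each term: -3/(s - 1) ↔ -3e^(t); -6/(s - 1)^2 ↔ -6t·e^(t); 3/(s - 1)^3 ↔ (3/2)t^2·e^(t).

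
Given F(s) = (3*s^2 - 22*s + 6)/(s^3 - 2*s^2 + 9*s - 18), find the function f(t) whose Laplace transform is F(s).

Factor the denominator: s^3 - 2*s^2 + 9*s - 18 = (s - 2)*(s^2 + 9).
Partial fraction decomposition gives [-2/(s - 2)] + [5*s/(s^2 + 9)] + [-12/(s^2 + 9)].
Invert each term: -2/(s - 2) ↔ -2e^(2t); 5·s/(s^2 + 9) ↔ 5cos(3t); -4·3/(s^2 + 9) ↔ -4sin(3t).

f(t) = -2*exp(2*t) - 4*sin(3*t) + 5*cos(3*t)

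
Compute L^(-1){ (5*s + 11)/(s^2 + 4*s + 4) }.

Factor the denominator: s^2 + 4*s + 4 = (s + 2)^2.
Partial fraction decomposition gives [5/(s + 2)] + [(s + 2)^(-2)].
Invert each term: 5/(s + 2) ↔ 5e^(-2t); 1/(s + 2)^2 ↔ t·e^(-2t).

t*exp(-2*t) + 5*exp(-2*t)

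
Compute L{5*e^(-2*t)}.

L{5} = 5/s.
By the first shifting theorem, multiplying by e^(-2t) replaces s with s + 2.

5/(s + 2)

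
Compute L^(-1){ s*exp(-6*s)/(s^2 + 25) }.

The factor e^(-6s) signals a time shift by c = 6 (second shifting theorem).
L{cos(5t)} = s/(s^2 + 25), so L^-1{s/(s^2 + 25)} = cos(5*t).
Hence the inverse is u(t - 6) times that function evaluated at t - 6.

Heaviside(t - 6)*(cos(5*t - 30))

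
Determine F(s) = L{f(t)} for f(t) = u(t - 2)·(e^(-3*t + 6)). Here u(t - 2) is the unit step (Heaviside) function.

F(s) = exp(-2*s)/(s + 3)

By the second shifting theorem, L{u(t - c)·g(t - c)} = e^(-cs)·G(s) with c = 2 and G(s) = L{g(t)}.
L{e^(-3t)} = 1/(s + 3).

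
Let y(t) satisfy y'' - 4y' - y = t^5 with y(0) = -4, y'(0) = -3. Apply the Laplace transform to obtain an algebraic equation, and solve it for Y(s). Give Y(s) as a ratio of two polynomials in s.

Y(s) = (-4*s^7 + 13*s^6 + 120)/(s^8 - 4*s^7 - s^6)

Take the Laplace transform of both sides.
Using L{y''} = s^2 Y - s·y(0) - y'(0) and L{y'} = sY - y(0), with y(0) = -4, y'(0) = -3, the left side becomes (s^2 - 4*s - 1)Y - (-4*s + 13).
The right side is L{t^5} = 120/s^6.
So (s^2 - 4*s - 1)Y = 120/s^6 + (-4*s + 13).
Solve for Y(s) and write it as one ratio of polynomials.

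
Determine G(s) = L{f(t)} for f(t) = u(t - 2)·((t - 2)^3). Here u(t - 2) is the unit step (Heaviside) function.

G(s) = 6*exp(-2*s)/s^4

By the second shifting theorem, L{u(t - c)·g(t - c)} = e^(-cs)·H(s) with c = 2 and H(s) = L{g(t)}.
L{t^3} = 3!/s^4 = 6/s^4.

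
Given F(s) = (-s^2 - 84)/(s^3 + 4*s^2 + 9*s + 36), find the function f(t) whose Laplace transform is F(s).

f(t) = -4*sin(3*t) + 3*cos(3*t) - 4*exp(-4*t)

Factor the denominator: s^3 + 4*s^2 + 9*s + 36 = (s + 4)*(s^2 + 9).
Partial fraction decomposition gives [-4/(s + 4)] + [3*s/(s^2 + 9)] + [-12/(s^2 + 9)].
Invert each term: -4/(s + 4) ↔ -4e^(-4t); 3·s/(s^2 + 9) ↔ 3cos(3t); -4·3/(s^2 + 9) ↔ -4sin(3t).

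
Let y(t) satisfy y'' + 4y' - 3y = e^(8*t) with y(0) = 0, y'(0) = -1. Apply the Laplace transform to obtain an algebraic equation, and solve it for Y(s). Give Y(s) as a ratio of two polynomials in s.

Y(s) = (-s + 9)/(s^3 - 4*s^2 - 35*s + 24)

Transform both sides with L{·}.
With L{y''} = s^2 Y - s·y(0) - y'(0) and L{y'} = sY - y(0), with y(0) = 0, y'(0) = -1: the LHS transforms to (s^2 + 4*s - 3)Y - (-1).
The right side is L{e^(8*t)} = 1/(s - 8).
So (s^2 + 4*s - 3)Y = 1/(s - 8) + (-1).
Isolate Y and clear denominators.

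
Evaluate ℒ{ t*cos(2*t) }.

(s - 2)*(s + 2)/(s^2 + 4)^2

L{cos(2t)} = s/(s^2 + 4).
Then apply L{t·g(t)} = -d/ds[G(s)] with G(s) = s/(s^2 + 4):
differentiating 1 time and applying the sign gives (s - 2)*(s + 2)/(s^2 + 4)^2.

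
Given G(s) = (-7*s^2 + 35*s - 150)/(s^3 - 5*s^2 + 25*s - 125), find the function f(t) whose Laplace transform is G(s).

f(t) = -3*exp(5*t) + 3*sin(5*t) - 4*cos(5*t)

Factor the denominator: s^3 - 5*s^2 + 25*s - 125 = (s - 5)*(s^2 + 25).
Partial fraction decomposition gives [-3/(s - 5)] + [-4*s/(s^2 + 25)] + [15/(s^2 + 25)].
Invert each term: -3/(s - 5) ↔ -3e^(5t); -4·s/(s^2 + 25) ↔ -4cos(5t); 3·5/(s^2 + 25) ↔ 3sin(5t).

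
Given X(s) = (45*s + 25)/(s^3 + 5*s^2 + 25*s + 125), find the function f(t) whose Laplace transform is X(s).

Factor the denominator: s^3 + 5*s^2 + 25*s + 125 = (s + 5)*(s^2 + 25).
Partial fraction decomposition gives [-4/(s + 5)] + [4*s/(s^2 + 25)] + [25/(s^2 + 25)].
Invert each term: -4/(s + 5) ↔ -4e^(-5t); 4·s/(s^2 + 25) ↔ 4cos(5t); 5·5/(s^2 + 25) ↔ 5sin(5t).

f(t) = 5*sin(5*t) + 4*cos(5*t) - 4*exp(-5*t)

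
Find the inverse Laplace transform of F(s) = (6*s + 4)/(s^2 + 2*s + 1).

Factor the denominator: s^2 + 2*s + 1 = (s + 1)^2.
Partial fraction decomposition gives [6/(s + 1)] + [-2/(s + 1)^2].
Invert each term: 6/(s + 1) ↔ 6e^(-t); -2/(s + 1)^2 ↔ -2t·e^(-t).

-2*t*exp(-t) + 6*exp(-t)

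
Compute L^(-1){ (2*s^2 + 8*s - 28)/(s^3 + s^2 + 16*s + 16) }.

sin(4*t) + 4*cos(4*t) - 2*exp(-t)

Factor the denominator: s^3 + s^2 + 16*s + 16 = (s + 1)*(s^2 + 16).
Partial fraction decomposition gives [-2/(s + 1)] + [4*s/(s^2 + 16)] + [4/(s^2 + 16)].
Invert each term: -2/(s + 1) ↔ -2e^(-t); 4·s/(s^2 + 16) ↔ 4cos(4t); 1·4/(s^2 + 16) ↔ sin(4t).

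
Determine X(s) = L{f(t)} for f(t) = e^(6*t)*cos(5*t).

L{cos(5t)} = s/(s^2 + 25).
By the first shifting theorem, multiplying by e^(6t) replaces s with s - 6.

X(s) = (s - 6)/((s - 6)^2 + 25)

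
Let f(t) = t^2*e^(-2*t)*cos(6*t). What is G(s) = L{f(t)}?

L{cos(6t)} = s/(s^2 + 36).
Multiplying by e^(-2t) shifts s → s + 2, so L{e^(-2*t)*cos(6*t)} = (s + 2)/((s + 2)^2 + 36).
Then apply L{t^2·g(t)} = (-1)^2 d^2/ds^2[H(s)] with H(s) = (s + 2)/((s + 2)^2 + 36):
differentiating 2 times and applying the sign gives 2*(s + 2)*(s^2 + 4*s - 104)/(s^2 + 4*s + 40)^3.

G(s) = 2*(s + 2)*(s^2 + 4*s - 104)/(s^2 + 4*s + 40)^3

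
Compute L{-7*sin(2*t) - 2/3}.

Apply the Laplace transform termwise.
L{-2/3} = (-2/3)/s; (-7)·[L{sin(2t)} = 2/(s^2 + 4)].

-14/(s^2 + 4) - 2/(3*s)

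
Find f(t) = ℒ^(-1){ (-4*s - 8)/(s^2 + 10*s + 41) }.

f(t) = 3*exp(-5*t)*sin(4*t) - 4*exp(-5*t)*cos(4*t)

Complete the square in the denominator: s^2 + 10*s + 41 = (s + 5)^2 + 4^2.
Split the numerator to match: -4*s - 8 = -4·(s + 5) + 3·4.
Invert each term: -4·(s + 5)/((s + 5)^2 + 16) ↔ -4e^(-5t)cos(4t); 3·4/((s + 5)^2 + 16) ↔ 3e^(-5t)sin(4t).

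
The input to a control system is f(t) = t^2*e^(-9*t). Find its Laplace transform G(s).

G(s) = 2/(s + 9)^3

L{e^(-9t)} = 1/(s + 9).
Then apply L{t^2·g(t)} = (-1)^2 d^2/ds^2[H(s)] with H(s) = 1/(s + 9):
differentiating 2 times and applying the sign gives 2/(s + 9)^3.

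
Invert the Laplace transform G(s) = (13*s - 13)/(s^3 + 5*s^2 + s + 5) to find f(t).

Factor the denominator: s^3 + 5*s^2 + s + 5 = (s + 5)*(s^2 + 1).
Partial fraction decomposition gives [-3/(s + 5)] + [3*s/(s^2 + 1)] + [-2/(s^2 + 1)].
Invert each term: -3/(s + 5) ↔ -3e^(-5t); 3·s/(s^2 + 1) ↔ 3cos(t); -2·1/(s^2 + 1) ↔ -2sin(t).

f(t) = -2*sin(t) + 3*cos(t) - 3*exp(-5*t)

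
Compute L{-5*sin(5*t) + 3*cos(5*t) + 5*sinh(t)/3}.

The transform is linear, so treat each term independently.
(5/3)·[L{sinh(t)} = 1/(s^2 - 1)]; (-5)·[L{sin(5t)} = 5/(s^2 + 25)]; (3)·[L{cos(5t)} = s/(s^2 + 25)].

3*s/(s^2 + 25) - 25/(s^2 + 25) + 5/(3*(s^2 - 1))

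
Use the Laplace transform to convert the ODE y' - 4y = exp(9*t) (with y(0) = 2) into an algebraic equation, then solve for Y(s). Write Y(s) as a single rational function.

Take the Laplace transform of both sides.
Using L{y'} = sY - y(0) = sY - 2, the left side becomes (s - 4)Y - (2).
The right side is L{exp(9*t)} = 1/(s - 9).
So (s - 4)Y = 1/(s - 9) + (2).
Divide through and combine into a single rational function.

Y(s) = (2*s - 17)/(s^2 - 13*s + 36)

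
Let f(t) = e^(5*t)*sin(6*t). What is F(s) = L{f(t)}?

L{sin(6t)} = 6/(s^2 + 36).
By the first shifting theorem, multiplying by e^(5t) replaces s with s - 5.

F(s) = 6/((s - 5)^2 + 36)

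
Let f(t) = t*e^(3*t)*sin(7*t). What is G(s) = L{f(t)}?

L{sin(7t)} = 7/(s^2 + 49).
Multiplying by e^(3t) shifts s → s - 3, so L{e^(3*t)*sin(7*t)} = 7/((s - 3)^2 + 49).
Then apply L{t·g(t)} = -d/ds[H(s)] with H(s) = 7/((s - 3)^2 + 49):
differentiating 1 time and applying the sign gives 14*(s - 3)/(s^2 - 6*s + 58)^2.

G(s) = 14*(s - 3)/(s^2 - 6*s + 58)^2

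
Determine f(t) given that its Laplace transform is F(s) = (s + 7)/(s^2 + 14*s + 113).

f(t) = exp(-7*t)*cos(8*t)

Rewrite the denominator: s^2 + 14*s + 113 = (s + 7)^2 + 64.
The form in (s + 7) signals a first-shifting-theorem factor e^(-7t).
Since L{cos(8t)} = s/(s^2 + 64), the inverse is exp(-7*t)*cos(8*t).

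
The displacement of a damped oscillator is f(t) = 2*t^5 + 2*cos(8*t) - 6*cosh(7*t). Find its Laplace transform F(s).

F(s) = 2*s/(s^2 + 64) - 6*s/(s^2 - 49) + 240/s^6

The transform is linear, so treat each term independently.
(-6)·[L{cosh(7t)} = s/(s^2 - 49)]; (2)·[L{t^5} = 5!/s^6 = 120/s^6]; (2)·[L{cos(8t)} = s/(s^2 + 64)].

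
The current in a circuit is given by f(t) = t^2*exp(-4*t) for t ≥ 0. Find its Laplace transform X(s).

L{e^(-4t)} = 1/(s + 4).
Then apply L{t^2·g(t)} = (-1)^2 d^2/ds^2[G(s)] with G(s) = 1/(s + 4):
differentiating 2 times and applying the sign gives 2/(s + 4)^3.

X(s) = 2/(s + 4)^3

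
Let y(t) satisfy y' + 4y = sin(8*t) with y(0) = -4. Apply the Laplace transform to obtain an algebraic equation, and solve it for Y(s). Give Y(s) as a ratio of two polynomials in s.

Transform both sides with L{·}.
The derivative rules (L{y'} = sY - y(0) = sY - (-4)) turn the left side into (s + 4)Y - (-4).
The right side is L{sin(8*t)} = 8/(s^2 + 64).
So (s + 4)Y = 8/(s^2 + 64) + (-4).
Divide through and combine into a single rational function.

Y(s) = (-4*s^2 - 248)/(s^3 + 4*s^2 + 64*s + 256)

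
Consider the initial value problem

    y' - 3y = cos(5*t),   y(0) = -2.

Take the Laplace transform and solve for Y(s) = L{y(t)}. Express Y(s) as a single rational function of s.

Y(s) = (-2*s^2 + s - 50)/(s^3 - 3*s^2 + 25*s - 75)

Apply the Laplace transform to the equation.
Using L{y'} = sY - y(0) = sY - (-2), the left side becomes (s - 3)Y - (-2).
The right side is L{cos(5*t)} = s/(s^2 + 25).
So (s - 3)Y = s/(s^2 + 25) + (-2).
Solve for Y(s) and write it as one ratio of polynomials.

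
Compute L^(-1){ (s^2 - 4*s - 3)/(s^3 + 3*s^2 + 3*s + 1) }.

t^2*exp(-t) - 6*t*exp(-t) + exp(-t)

Factor the denominator: s^3 + 3*s^2 + 3*s + 1 = (s + 1)^3.
Partial fraction decomposition gives [1/(s + 1)] + [-6/(s + 1)^2] + [2/(s + 1)^3].
Invert each term: 1/(s + 1) ↔ e^(-t); -6/(s + 1)^2 ↔ -6t·e^(-t); 2/(s + 1)^3 ↔ (1)t^2·e^(-t).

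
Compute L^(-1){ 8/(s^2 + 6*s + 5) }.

4*exp(-3*t)*sinh(2*t)

Rewrite the denominator: s^2 + 6*s + 5 = (s + 3)^2 - 4.
The form in (s + 3) signals a first-shifting-theorem factor e^(-3t).
Since L{sinh(2t)} = 2/(s^2 - 4), the inverse is e^(-3*t)*sinh(2*t), scaled by 4.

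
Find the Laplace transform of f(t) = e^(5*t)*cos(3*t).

(s - 5)/((s - 5)^2 + 9)

L{cos(3t)} = s/(s^2 + 9).
By the first shifting theorem, multiplying by e^(5t) replaces s with s - 5.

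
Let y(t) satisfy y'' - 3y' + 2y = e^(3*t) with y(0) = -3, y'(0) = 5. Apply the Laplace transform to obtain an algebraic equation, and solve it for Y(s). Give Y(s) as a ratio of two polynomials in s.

Take the Laplace transform of both sides.
Using L{y''} = s^2 Y - s·y(0) - y'(0) and L{y'} = sY - y(0), with y(0) = -3, y'(0) = 5, the left side becomes (s^2 - 3*s + 2)Y - (-3*s + 14).
The right side is L{e^(3*t)} = 1/(s - 3).
So (s^2 - 3*s + 2)Y = 1/(s - 3) + (-3*s + 14).
Divide through and combine into a single rational function.

Y(s) = (-3*s^2 + 23*s - 41)/(s^3 - 6*s^2 + 11*s - 6)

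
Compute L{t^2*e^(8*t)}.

2/(s - 8)^3

L{e^(8t)} = 1/(s - 8).
Then apply L{t^2·g(t)} = (-1)^2 d^2/ds^2[G(s)] with G(s) = 1/(s - 8):
differentiating 2 times and applying the sign gives 2/(s - 8)^3.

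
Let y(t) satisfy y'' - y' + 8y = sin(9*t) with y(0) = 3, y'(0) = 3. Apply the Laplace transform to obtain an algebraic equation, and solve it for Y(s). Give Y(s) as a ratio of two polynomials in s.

Transform both sides with L{·}.
With L{y''} = s^2 Y - s·y(0) - y'(0) and L{y'} = sY - y(0), with y(0) = 3, y'(0) = 3: the LHS transforms to (s^2 - s + 8)Y - (3*s).
The right side is L{sin(9*t)} = 9/(s^2 + 81).
So (s^2 - s + 8)Y = 9/(s^2 + 81) + (3*s).
Solve for Y(s) and write it as one ratio of polynomials.

Y(s) = (3*s^3 + 243*s + 9)/(s^4 - s^3 + 89*s^2 - 81*s + 648)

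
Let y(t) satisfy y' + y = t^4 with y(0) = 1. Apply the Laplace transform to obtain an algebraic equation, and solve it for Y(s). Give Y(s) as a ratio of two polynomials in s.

Y(s) = (s^5 + 24)/(s^6 + s^5)

Transform both sides with L{·}.
Using L{y'} = sY - y(0) = sY - 1, the left side becomes (s + 1)Y - (1).
The right side is L{t^4} = 24/s^5.
So (s + 1)Y = 24/s^5 + (1).
Solve for Y(s) and write it as one ratio of polynomials.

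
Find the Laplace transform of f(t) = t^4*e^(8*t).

24/(s - 8)^5

L{t^4} = 4!/s^5 = 24/s^5.
By the first shifting theorem, multiplying by e^(8t) replaces s with s - 8.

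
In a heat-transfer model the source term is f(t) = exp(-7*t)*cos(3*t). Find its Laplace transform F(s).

L{cos(3t)} = s/(s^2 + 9).
By the first shifting theorem, multiplying by e^(-7t) replaces s with s + 7.

F(s) = (s + 7)/((s + 7)^2 + 9)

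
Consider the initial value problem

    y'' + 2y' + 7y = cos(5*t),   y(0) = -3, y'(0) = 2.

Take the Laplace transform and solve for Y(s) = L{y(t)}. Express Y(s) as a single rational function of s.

Y(s) = (-3*s^3 - 4*s^2 - 74*s - 100)/(s^4 + 2*s^3 + 32*s^2 + 50*s + 175)

Laplace-transform each side.
With L{y''} = s^2 Y - s·y(0) - y'(0) and L{y'} = sY - y(0), with y(0) = -3, y'(0) = 2: the LHS transforms to (s^2 + 2*s + 7)Y - (-3*s - 4).
The right side is L{cos(5*t)} = s/(s^2 + 25).
So (s^2 + 2*s + 7)Y = s/(s^2 + 25) + (-3*s - 4).
Solve for Y(s) and write it as one ratio of polynomials.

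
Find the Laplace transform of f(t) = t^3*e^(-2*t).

L{t^3} = 3!/s^4 = 6/s^4.
By the first shifting theorem, multiplying by e^(-2t) replaces s with s + 2.

6/(s + 2)^4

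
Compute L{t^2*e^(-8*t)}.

L{e^(-8t)} = 1/(s + 8).
Then apply L{t^2·g(t)} = (-1)^2 d^2/ds^2[G(s)] with G(s) = 1/(s + 8):
differentiating 2 times and applying the sign gives 2/(s + 8)^3.

2/(s + 8)^3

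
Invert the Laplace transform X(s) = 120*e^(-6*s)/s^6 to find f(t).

f(t) = Heaviside(t - 6)*((t - 6)^5)

The factor e^(-6s) signals a time shift by c = 6 (second shifting theorem).
L{t^5} = 5!/s^6 = 120/s^6, so L^-1{120/s^6} = t^5.
Hence the inverse is u(t - 6) times that function evaluated at t - 6.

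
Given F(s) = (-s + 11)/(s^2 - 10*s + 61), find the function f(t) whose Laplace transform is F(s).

f(t) = exp(5*t)*sin(6*t) - exp(5*t)*cos(6*t)

Complete the square in the denominator: s^2 - 10*s + 61 = (s - 5)^2 + 6^2.
Split the numerator to match: -s + 11 = -1·(s - 5) + 1·6.
Invert each term: -1·(s - 5)/((s - 5)^2 + 36) ↔ -e^(5t)cos(6t); 1·6/((s - 5)^2 + 36) ↔ e^(5t)sin(6t).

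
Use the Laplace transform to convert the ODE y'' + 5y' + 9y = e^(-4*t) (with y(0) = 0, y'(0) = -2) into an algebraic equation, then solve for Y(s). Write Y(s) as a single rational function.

Y(s) = (-2*s - 7)/(s^3 + 9*s^2 + 29*s + 36)

Transform both sides with L{·}.
The derivative rules (L{y''} = s^2 Y - s·y(0) - y'(0) and L{y'} = sY - y(0), with y(0) = 0, y'(0) = -2) turn the left side into (s^2 + 5*s + 9)Y - (-2).
The right side is L{e^(-4*t)} = 1/(s + 4).
So (s^2 + 5*s + 9)Y = 1/(s + 4) + (-2).
Isolate Y and clear denominators.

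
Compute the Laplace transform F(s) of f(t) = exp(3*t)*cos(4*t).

F(s) = (s - 3)/((s - 3)^2 + 16)

L{cos(4t)} = s/(s^2 + 16).
By the first shifting theorem, multiplying by e^(3t) replaces s with s - 3.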